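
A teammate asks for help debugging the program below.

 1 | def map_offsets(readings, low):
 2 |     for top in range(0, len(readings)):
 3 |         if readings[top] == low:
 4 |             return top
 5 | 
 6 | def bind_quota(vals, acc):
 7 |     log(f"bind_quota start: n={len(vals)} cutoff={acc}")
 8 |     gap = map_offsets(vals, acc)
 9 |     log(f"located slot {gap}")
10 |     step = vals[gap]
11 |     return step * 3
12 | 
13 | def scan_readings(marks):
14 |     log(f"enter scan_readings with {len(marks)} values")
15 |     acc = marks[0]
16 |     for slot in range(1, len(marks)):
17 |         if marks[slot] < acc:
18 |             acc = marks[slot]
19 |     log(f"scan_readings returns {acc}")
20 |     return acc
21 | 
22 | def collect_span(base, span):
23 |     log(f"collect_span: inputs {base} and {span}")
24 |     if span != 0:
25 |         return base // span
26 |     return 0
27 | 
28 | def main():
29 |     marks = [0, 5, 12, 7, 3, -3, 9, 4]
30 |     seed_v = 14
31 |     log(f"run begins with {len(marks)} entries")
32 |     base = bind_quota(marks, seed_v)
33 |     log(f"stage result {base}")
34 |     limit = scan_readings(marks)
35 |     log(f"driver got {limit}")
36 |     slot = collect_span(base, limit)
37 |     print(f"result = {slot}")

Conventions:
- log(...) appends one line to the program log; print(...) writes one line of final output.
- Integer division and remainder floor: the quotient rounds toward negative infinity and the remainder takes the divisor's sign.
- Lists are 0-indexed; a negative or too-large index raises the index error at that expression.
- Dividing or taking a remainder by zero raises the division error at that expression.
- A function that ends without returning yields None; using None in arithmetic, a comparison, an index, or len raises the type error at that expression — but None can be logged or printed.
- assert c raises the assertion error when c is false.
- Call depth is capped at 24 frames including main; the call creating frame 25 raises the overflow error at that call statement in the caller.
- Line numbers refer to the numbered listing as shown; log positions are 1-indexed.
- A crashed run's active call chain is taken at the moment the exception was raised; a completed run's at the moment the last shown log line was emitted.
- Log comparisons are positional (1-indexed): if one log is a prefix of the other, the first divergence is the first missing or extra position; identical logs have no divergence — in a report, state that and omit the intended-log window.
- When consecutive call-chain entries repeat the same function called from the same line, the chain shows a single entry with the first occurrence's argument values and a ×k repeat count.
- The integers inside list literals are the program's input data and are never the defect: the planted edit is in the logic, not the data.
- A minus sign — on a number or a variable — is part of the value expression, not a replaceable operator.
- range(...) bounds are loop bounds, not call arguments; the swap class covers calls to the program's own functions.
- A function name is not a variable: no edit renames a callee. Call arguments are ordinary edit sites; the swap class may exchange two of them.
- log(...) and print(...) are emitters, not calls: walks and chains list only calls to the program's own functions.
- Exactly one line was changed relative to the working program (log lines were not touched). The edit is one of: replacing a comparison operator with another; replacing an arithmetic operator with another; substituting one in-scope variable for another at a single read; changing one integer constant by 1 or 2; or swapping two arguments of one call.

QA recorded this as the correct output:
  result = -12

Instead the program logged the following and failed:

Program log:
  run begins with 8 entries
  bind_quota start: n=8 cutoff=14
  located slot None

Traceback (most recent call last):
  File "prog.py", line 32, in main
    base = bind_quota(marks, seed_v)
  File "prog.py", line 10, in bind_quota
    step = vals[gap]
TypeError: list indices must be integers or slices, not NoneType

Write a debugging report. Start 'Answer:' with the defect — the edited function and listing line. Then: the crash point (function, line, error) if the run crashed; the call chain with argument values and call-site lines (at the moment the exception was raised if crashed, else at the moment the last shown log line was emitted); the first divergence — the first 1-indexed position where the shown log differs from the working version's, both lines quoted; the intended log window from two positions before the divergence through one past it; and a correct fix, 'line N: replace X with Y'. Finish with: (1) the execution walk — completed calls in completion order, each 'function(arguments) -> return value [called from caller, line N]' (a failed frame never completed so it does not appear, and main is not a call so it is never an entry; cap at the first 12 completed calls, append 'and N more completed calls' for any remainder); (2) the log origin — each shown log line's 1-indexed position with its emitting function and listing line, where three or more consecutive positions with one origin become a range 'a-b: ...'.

Answer: the defect is in main at line 30.
The tell: The earliest visible damage is log position 2 — 'bind_quota start: n=8 cutoff=14' rather than the intended 'bind_quota start: n=8 cutoff=12'.
Crash: bind_quota, line 10, TypeError.
Call chain: main -> bind_quota([0, 5, 12, 7, 3, -3, 9, 4], 14) (called at line 32).
First divergence: position 2 — the shown line 'bind_quota start: n=8 cutoff=14' should read 'bind_quota start: n=8 cutoff=12'.
Intended log window:
  1: run begins with 8 entries
  2: bind_quota start: n=8 cutoff=12
  3: located slot 2
Execution walk:
  map_offsets([0, 5, 12, 7, 3, -3, 9, 4], 14) -> None  [called from bind_quota, line 8]
Log line origins:
  1 — main, line 31
  2 — bind_quota, line 7
  3 — bind_quota, line 9
A correct fix: line 30: replace `14` with `12`.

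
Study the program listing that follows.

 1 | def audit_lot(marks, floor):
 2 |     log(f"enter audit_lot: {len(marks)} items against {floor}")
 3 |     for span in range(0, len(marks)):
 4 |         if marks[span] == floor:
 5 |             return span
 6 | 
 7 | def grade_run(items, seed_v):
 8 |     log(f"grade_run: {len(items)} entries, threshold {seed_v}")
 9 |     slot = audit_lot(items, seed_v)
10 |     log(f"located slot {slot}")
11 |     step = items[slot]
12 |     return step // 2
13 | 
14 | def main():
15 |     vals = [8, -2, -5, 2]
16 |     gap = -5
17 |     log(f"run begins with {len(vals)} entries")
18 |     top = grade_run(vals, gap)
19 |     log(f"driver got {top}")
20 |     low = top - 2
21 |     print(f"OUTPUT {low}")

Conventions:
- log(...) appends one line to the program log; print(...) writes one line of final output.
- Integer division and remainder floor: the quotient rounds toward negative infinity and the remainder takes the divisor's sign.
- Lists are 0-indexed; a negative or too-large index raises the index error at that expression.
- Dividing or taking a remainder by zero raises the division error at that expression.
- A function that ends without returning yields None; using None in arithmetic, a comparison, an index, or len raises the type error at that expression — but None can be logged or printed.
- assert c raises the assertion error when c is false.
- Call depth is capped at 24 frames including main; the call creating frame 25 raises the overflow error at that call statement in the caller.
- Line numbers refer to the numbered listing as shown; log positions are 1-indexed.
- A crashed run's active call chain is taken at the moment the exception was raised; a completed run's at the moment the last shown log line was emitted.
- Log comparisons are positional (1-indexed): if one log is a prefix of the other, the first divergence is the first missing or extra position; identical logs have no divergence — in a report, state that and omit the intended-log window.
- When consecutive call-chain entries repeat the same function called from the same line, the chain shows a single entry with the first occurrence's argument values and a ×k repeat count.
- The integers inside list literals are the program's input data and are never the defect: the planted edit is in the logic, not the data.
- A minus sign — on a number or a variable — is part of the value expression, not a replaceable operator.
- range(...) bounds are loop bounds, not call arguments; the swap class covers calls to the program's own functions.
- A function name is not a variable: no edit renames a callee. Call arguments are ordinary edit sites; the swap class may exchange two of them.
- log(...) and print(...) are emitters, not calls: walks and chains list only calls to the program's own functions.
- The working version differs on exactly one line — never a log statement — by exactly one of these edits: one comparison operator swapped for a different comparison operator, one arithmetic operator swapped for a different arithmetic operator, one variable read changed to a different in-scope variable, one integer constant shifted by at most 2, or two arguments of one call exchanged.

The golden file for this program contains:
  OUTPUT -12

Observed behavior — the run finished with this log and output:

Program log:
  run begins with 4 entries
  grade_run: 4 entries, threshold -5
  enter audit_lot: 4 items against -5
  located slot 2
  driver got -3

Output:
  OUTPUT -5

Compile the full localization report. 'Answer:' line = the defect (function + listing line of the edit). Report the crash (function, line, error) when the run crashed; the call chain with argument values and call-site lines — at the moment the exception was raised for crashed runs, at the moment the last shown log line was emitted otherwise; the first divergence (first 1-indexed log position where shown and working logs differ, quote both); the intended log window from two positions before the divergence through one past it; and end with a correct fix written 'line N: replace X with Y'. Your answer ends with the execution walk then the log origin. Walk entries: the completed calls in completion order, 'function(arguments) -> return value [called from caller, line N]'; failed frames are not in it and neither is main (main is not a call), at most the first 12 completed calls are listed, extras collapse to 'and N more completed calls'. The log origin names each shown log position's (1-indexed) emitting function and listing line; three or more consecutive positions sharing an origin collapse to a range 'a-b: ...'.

Answer: the defect is in grade_run at line 12.
The tell: At log position 5 the runs split — shown 'driver got -3', but the working version logs 'driver got -10'.
Call chain: main.
First divergence: position 5; shown 'driver got -3' vs intended 'driver got -10'.
Intended log window:
  3: enter audit_lot: 4 items against -5
  4: located slot 2
  5: driver got -10
Execution walk:
  audit_lot([8, -2, -5, 2], -5) -> 2  [called from grade_run, line 9]
  grade_run([8, -2, -5, 2], -5) -> -3  [called from main, line 18]
Log origin:
  1: logged in main at line 17
  2: logged in grade_run at line 8
  3: logged in audit_lot at line 2
  4: logged in grade_run at line 10
  5: logged in main at line 19
A correct fix: line 12: replace `//` with `*`.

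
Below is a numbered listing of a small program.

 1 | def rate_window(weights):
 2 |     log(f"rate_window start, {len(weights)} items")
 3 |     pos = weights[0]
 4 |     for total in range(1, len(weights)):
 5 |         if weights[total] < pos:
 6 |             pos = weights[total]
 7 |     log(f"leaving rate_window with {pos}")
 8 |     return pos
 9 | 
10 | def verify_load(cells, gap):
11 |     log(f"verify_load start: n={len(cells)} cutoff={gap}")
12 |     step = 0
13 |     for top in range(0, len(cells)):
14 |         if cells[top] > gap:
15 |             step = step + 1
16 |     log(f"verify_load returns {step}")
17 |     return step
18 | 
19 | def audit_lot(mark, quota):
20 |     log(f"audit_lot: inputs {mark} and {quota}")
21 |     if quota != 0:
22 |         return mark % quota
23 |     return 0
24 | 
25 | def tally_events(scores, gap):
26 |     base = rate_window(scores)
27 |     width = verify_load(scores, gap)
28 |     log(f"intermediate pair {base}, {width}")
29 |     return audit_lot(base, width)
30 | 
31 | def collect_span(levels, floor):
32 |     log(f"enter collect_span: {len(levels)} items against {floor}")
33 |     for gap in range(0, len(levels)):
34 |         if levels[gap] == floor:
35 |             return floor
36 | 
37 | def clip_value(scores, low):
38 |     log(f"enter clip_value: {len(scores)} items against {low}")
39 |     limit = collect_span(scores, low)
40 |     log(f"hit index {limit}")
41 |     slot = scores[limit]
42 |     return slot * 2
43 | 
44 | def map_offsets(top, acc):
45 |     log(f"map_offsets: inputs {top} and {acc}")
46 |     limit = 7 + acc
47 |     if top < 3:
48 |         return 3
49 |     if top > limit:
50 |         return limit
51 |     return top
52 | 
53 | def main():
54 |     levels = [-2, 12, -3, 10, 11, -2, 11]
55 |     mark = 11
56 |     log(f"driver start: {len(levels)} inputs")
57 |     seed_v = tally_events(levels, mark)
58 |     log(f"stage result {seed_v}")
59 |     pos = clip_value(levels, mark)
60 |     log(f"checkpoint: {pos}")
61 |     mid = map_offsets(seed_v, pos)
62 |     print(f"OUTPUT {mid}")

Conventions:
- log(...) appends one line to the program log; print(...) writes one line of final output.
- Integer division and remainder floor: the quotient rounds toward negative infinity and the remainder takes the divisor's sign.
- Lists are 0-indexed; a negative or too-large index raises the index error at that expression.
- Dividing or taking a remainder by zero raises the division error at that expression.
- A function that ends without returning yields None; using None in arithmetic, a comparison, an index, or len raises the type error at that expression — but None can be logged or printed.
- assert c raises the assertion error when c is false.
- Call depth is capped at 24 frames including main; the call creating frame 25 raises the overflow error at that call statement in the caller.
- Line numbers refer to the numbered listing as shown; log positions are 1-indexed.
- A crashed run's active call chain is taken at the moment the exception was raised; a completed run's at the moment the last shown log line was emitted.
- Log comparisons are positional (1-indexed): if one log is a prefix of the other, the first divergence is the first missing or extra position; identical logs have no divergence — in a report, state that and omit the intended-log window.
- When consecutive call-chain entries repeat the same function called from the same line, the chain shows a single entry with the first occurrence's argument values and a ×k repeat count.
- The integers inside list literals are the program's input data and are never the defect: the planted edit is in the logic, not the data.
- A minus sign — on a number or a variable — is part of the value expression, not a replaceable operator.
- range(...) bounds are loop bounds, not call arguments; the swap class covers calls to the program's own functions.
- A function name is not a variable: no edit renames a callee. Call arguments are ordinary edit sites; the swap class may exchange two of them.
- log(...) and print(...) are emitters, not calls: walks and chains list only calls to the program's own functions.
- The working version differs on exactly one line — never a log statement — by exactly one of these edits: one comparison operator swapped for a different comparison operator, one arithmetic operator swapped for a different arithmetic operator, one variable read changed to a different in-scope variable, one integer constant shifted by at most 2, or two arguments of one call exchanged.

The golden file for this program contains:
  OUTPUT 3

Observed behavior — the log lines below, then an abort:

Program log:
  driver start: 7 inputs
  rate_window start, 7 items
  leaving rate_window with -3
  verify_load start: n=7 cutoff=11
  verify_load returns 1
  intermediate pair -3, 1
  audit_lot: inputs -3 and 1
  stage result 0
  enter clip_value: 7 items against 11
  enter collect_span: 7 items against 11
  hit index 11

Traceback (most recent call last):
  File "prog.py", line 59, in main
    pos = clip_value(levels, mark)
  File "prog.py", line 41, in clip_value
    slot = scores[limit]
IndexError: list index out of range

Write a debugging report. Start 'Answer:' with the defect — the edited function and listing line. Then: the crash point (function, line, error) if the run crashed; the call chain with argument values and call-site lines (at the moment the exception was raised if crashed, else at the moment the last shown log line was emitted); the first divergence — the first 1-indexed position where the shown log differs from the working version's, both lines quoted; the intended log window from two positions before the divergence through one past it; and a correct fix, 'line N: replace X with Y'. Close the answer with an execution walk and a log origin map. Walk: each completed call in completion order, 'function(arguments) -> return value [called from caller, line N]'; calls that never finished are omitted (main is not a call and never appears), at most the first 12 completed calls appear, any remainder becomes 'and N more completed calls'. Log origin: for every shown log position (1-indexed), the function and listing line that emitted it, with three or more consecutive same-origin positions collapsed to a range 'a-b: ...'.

Answer: the defect is in collect_span at line 35.
Key fact: At log position 11 the runs split — shown 'hit index 11', but the working version logs 'hit index 4'.
Crash: clip_value, line 41, IndexError.
Call chain: main -> clip_value([-2, 12, -3, 10, 11, -2, 11], 11) (called at line 59).
First divergence: at position 11 the run shows 'hit index 11' where the working version logs 'hit index 4'.
Intended log window:
  9: enter clip_value: 7 items against 11
  10: enter collect_span: 7 items against 11
  11: hit index 4
  12: checkpoint: 22
Execution walk:
  rate_window([-2, 12, -3, 10, 11, -2, 11]) -> -3  [called from tally_events, line 26]
  verify_load([-2, 12, -3, 10, 11, -2, 11], 11) -> 1  [called from tally_events, line 27]
  audit_lot(-3, 1) -> 0  [called from tally_events, line 29]
  tally_events([-2, 12, -3, 10, 11, -2, 11], 11) -> 0  [called from main, line 57]
  collect_span([-2, 12, -3, 10, 11, -2, 11], 11) -> 11  [called from clip_value, line 39]
Log origin:
  1 — main, line 56
  2 — rate_window, line 2
  3 — rate_window, line 7
  4 — verify_load, line 11
  5 — verify_load, line 16
  6 — tally_events, line 28
  7 — audit_lot, line 20
  8 — main, line 58
  9 — clip_value, line 38
  10 — collect_span, line 32
  11 — clip_value, line 40
A correct fix: line 35: replace `floor` with `gap`.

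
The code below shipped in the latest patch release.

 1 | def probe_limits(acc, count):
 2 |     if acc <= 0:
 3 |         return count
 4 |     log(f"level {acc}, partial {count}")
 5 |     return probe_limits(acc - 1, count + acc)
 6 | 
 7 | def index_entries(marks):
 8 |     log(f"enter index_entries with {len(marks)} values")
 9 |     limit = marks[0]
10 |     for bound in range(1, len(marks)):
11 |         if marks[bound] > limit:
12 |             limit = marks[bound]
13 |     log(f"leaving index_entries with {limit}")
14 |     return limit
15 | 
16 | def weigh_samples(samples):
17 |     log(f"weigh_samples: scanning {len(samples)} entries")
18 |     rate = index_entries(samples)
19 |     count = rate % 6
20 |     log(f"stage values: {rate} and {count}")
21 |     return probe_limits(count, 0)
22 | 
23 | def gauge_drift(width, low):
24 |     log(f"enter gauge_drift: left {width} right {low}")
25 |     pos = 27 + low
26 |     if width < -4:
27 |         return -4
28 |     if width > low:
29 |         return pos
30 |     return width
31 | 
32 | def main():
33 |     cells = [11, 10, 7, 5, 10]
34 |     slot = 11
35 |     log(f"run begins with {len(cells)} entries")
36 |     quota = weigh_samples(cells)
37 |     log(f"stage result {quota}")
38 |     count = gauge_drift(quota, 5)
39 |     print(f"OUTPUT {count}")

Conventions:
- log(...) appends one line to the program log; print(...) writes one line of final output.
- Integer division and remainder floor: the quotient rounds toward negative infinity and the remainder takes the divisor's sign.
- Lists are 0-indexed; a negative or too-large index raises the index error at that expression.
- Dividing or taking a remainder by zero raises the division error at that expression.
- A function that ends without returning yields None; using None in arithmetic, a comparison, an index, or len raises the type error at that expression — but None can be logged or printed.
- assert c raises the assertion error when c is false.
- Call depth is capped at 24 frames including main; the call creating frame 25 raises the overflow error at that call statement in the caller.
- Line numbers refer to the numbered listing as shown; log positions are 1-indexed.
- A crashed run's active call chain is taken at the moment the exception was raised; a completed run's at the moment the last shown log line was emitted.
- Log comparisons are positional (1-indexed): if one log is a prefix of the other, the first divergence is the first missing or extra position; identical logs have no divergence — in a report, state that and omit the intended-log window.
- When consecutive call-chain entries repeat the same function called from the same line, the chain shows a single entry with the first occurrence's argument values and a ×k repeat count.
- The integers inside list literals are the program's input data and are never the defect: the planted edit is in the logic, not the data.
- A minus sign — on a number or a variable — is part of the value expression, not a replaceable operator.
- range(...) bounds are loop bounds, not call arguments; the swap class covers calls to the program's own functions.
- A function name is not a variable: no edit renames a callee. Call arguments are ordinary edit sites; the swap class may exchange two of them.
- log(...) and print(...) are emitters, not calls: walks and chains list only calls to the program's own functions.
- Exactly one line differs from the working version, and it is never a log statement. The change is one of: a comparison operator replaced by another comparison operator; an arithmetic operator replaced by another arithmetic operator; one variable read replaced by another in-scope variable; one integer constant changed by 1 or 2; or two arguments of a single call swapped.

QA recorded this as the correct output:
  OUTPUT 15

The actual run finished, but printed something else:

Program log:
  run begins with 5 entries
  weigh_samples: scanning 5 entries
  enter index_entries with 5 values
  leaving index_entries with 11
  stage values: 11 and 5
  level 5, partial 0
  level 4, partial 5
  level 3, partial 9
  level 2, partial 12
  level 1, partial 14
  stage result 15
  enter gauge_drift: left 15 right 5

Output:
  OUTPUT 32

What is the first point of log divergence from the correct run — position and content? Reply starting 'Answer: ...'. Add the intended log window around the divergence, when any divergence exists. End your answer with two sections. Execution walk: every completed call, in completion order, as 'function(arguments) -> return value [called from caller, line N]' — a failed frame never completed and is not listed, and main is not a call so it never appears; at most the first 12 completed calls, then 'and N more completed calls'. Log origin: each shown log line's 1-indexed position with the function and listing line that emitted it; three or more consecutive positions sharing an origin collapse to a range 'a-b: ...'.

Answer: none — the logs agree in full.
Execution walk:
  index_entries([11, 10, 7, 5, 10]) -> 11  [called from weigh_samples, line 18]
  probe_limits(0, 15) -> 15  [called from probe_limits, line 5]
  probe_limits(1, 14) -> 15  [called from probe_limits, line 5]
  probe_limits(2, 12) -> 15  [called from probe_limits, line 5]
  probe_limits(3, 9) -> 15  [called from probe_limits, line 5]
  probe_limits(4, 5) -> 15  [called from probe_limits, line 5]
  probe_limits(5, 0) -> 15  [called from weigh_samples, line 21]
  weigh_samples([11, 10, 7, 5, 10]) -> 15  [called from main, line 36]
  gauge_drift(15, 5) -> 32  [called from main, line 38]
Origin of each log line:
  1: logged in main at line 35
  2: logged in weigh_samples at line 17
  3: logged in index_entries at line 8
  4: logged in index_entries at line 13
  5: logged in weigh_samples at line 20
  6-10: logged in probe_limits at line 4
  11: logged in main at line 37
  12: logged in gauge_drift at line 24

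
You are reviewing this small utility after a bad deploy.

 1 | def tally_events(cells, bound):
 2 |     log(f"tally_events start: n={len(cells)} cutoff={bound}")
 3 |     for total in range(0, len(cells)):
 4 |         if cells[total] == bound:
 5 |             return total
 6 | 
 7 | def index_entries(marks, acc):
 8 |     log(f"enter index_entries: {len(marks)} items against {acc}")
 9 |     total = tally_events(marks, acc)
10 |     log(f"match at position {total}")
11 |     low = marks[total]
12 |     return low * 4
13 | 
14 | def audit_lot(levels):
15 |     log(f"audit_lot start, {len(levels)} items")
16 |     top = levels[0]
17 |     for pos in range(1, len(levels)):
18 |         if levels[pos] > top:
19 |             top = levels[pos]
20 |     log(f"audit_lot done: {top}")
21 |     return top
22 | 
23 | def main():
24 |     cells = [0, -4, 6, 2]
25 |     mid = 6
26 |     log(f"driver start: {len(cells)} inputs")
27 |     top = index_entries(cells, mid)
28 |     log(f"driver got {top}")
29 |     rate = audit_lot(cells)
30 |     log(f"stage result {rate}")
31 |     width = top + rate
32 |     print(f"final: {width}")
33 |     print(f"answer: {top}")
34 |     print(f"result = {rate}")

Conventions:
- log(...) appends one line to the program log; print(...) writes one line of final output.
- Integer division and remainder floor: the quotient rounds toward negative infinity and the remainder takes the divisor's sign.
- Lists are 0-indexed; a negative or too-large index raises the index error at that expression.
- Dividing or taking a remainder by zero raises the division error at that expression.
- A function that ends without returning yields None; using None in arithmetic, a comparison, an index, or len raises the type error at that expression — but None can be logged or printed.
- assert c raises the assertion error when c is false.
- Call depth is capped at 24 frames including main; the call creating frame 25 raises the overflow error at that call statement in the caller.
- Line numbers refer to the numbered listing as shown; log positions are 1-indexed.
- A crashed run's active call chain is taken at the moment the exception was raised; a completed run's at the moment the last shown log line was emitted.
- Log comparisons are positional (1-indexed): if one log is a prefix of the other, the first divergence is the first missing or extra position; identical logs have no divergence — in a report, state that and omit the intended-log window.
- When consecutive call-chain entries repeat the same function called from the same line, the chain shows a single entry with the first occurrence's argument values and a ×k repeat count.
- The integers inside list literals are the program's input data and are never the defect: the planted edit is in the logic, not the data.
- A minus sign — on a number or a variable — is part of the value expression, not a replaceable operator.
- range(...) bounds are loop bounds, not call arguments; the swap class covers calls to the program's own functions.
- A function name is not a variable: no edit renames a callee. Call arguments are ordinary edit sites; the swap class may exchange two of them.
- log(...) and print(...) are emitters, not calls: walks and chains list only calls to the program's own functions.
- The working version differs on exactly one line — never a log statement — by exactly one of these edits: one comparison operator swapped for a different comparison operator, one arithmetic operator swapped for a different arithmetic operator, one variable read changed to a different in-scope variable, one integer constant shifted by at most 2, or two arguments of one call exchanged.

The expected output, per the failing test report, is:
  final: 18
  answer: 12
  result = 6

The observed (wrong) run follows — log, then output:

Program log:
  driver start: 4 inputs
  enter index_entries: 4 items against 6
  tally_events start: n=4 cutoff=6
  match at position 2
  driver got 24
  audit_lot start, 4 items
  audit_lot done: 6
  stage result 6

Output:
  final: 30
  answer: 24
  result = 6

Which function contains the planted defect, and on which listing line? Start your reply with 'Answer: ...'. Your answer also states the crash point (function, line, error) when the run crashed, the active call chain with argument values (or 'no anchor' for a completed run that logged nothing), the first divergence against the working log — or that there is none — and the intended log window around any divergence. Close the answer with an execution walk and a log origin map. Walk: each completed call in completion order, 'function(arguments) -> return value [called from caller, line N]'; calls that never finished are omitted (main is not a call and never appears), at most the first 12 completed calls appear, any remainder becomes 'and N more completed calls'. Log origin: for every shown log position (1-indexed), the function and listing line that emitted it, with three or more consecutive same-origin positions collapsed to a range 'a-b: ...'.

Answer: the defect is in index_entries at line 12.
Key observation: The log first diverges at position 5: the faulty run prints 'driver got 24' where the working version prints 'driver got 12'.
Call chain: main.
First divergence: position 5 — shown 'driver got 24', intended 'driver got 12'.
Intended log window:
  3: tally_events start: n=4 cutoff=6
  4: match at position 2
  5: driver got 12
  6: audit_lot start, 4 items
Execution walk:
  tally_events([0, -4, 6, 2], 6) -> 2  [called from index_entries, line 9]
  index_entries([0, -4, 6, 2], 6) -> 24  [called from main, line 27]
  audit_lot([0, -4, 6, 2]) -> 6  [called from main, line 29]
Log origin:
  1: from main, line 26
  2: from index_entries, line 8
  3: from tally_events, line 2
  4: from index_entries, line 10
  5: from main, line 28
  6: from audit_lot, line 15
  7: from audit_lot, line 20
  8: from main, line 30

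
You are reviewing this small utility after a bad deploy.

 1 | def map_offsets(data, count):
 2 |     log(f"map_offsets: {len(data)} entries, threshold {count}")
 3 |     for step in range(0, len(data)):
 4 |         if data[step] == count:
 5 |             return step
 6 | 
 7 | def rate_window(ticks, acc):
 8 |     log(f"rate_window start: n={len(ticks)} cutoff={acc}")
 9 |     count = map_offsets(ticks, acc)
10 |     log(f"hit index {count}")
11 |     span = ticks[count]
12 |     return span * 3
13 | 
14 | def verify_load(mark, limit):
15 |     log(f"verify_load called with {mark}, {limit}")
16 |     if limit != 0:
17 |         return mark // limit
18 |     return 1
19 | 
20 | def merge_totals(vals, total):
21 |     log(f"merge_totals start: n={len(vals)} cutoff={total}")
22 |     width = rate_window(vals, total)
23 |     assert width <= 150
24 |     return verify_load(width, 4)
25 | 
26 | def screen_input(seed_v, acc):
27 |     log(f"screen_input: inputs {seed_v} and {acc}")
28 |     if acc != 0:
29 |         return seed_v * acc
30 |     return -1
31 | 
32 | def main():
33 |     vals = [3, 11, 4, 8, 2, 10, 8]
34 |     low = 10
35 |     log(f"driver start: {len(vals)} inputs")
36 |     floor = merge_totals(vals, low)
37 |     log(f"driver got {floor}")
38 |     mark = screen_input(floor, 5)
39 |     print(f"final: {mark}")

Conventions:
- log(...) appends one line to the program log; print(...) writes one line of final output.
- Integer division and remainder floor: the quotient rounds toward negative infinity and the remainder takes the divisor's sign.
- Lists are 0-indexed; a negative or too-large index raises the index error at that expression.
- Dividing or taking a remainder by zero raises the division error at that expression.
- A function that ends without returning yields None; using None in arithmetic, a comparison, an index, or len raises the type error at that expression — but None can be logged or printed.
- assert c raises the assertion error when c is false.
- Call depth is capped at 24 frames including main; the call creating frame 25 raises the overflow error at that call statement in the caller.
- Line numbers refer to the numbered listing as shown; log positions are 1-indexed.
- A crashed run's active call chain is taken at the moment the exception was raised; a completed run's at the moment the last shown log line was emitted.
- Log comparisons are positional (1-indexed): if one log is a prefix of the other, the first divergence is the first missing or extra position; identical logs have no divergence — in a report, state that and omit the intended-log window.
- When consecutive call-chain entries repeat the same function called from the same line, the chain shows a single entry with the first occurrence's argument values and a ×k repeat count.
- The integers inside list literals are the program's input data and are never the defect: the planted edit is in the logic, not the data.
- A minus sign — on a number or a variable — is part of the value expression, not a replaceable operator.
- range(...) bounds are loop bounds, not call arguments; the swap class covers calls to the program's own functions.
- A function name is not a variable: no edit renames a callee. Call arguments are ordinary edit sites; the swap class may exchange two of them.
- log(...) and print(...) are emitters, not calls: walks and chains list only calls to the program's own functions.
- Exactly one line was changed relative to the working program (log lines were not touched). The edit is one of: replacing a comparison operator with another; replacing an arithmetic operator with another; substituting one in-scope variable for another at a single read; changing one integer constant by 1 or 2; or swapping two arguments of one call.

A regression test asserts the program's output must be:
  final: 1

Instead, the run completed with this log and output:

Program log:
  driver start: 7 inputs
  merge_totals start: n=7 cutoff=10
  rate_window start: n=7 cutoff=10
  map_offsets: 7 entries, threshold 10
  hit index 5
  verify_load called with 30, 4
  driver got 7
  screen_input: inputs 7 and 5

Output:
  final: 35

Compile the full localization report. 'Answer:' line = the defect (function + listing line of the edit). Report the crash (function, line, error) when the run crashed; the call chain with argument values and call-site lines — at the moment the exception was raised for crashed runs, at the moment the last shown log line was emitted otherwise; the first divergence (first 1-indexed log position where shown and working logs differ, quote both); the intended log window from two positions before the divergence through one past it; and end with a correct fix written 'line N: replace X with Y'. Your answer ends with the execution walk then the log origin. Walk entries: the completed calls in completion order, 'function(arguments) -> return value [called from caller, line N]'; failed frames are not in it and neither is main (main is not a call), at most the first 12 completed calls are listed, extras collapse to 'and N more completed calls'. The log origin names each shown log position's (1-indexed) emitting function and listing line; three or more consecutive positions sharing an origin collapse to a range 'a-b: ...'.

Answer: the defect is in screen_input at line 29.
The tell: No log line changed; the fault shows up purely in the output.
Call chain: main -> screen_input(7, 5) (called at line 38).
First divergence: none (the log streams are identical).
Execution walk:
  map_offsets([3, 11, 4, 8, 2, 10, 8], 10) -> 5  [called from rate_window, line 9]
  rate_window([3, 11, 4, 8, 2, 10, 8], 10) -> 30  [called from merge_totals, line 22]
  verify_load(30, 4) -> 7  [called from merge_totals, line 24]
  merge_totals([3, 11, 4, 8, 2, 10, 8], 10) -> 7  [called from main, line 36]
  screen_input(7, 5) -> 35  [called from main, line 38]
Log line origins:
  1: from main, line 35
  2: from merge_totals, line 21
  3: from rate_window, line 8
  4: from map_offsets, line 2
  5: from rate_window, line 10
  6: from verify_load, line 15
  7: from main, line 37
  8: from screen_input, line 27
A correct fix: line 29: replace `*` with `//`.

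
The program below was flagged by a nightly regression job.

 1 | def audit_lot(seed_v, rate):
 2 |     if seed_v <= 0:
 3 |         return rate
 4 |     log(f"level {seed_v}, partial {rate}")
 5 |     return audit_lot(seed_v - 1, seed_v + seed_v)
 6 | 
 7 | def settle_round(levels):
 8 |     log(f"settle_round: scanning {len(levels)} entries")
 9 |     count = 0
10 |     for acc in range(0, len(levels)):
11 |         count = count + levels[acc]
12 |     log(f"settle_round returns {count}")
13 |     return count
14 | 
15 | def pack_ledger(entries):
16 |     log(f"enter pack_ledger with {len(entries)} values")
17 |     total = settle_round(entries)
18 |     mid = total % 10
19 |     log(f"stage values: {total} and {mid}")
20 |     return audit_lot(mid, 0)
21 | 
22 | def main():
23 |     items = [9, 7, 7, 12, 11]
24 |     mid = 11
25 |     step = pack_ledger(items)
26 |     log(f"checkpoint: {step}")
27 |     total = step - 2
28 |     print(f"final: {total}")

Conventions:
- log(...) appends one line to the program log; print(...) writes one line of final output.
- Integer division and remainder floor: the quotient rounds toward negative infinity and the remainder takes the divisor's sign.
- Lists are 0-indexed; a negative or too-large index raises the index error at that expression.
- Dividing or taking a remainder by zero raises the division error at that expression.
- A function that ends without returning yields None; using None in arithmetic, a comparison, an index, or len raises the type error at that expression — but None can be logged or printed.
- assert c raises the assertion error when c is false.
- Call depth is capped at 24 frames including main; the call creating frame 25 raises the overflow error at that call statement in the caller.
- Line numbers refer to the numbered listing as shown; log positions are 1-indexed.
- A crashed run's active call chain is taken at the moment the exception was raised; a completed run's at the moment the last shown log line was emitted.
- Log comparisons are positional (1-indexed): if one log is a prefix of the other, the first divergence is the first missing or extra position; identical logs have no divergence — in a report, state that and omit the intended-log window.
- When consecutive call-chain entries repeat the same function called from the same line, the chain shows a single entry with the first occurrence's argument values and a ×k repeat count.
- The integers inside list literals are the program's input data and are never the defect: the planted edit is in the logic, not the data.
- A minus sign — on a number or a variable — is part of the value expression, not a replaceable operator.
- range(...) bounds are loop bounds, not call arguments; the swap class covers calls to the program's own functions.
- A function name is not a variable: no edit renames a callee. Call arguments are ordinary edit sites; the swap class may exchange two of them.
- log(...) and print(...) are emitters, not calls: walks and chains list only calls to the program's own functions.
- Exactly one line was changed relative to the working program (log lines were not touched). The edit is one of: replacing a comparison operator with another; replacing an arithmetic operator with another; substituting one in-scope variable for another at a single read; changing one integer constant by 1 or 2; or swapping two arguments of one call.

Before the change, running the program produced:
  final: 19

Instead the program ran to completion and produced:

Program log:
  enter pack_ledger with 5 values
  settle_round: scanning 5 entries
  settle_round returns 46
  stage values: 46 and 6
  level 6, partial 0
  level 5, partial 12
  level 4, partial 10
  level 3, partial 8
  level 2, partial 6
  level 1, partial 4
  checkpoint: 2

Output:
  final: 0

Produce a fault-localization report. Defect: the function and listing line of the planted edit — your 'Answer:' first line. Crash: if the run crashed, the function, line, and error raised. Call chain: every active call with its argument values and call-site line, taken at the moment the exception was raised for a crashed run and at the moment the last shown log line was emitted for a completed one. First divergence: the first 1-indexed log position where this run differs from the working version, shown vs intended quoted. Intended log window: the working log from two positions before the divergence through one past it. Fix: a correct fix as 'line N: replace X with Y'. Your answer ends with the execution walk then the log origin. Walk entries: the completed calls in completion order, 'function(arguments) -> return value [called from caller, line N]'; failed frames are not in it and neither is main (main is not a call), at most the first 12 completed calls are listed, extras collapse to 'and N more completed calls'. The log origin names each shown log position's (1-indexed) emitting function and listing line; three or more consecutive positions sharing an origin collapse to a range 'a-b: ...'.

Answer: the defect is in audit_lot at line 5.
The tell: At log position 6 the runs split — shown 'level 5, partial 12', but the working version logs 'level 5, partial 6'.
Call chain: main.
First divergence: position 6 — shown 'level 5, partial 12', intended 'level 5, partial 6'.
Intended log window:
  4: stage values: 46 and 6
  5: level 6, partial 0
  6: level 5, partial 6
  7: level 4, partial 11
Execution walk:
  settle_round([9, 7, 7, 12, 11]) -> 46  [called from pack_ledger, line 17]
  audit_lot(0, 2) -> 2  [called from audit_lot, line 5]
  audit_lot(1, 4) -> 2  [called from audit_lot, line 5]
  audit_lot(2, 6) -> 2  [called from audit_lot, line 5]
  audit_lot(3, 8) -> 2  [called from audit_lot, line 5]
  audit_lot(4, 10) -> 2  [called from audit_lot, line 5]
  audit_lot(5, 12) -> 2  [called from audit_lot, line 5]
  audit_lot(6, 0) -> 2  [called from pack_ledger, line 20]
  pack_ledger([9, 7, 7, 12, 11]) -> 2  [called from main, line 25]
Log line origins:
  1: logged in pack_ledger at line 16
  2: logged in settle_round at line 8
  3: logged in settle_round at line 12
  4: logged in pack_ledger at line 19
  5-10: logged in audit_lot at line 4
  11: logged in main at line 26
A correct fix: line 5: replace `seed_v + seed_v` with `rate + seed_v`.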